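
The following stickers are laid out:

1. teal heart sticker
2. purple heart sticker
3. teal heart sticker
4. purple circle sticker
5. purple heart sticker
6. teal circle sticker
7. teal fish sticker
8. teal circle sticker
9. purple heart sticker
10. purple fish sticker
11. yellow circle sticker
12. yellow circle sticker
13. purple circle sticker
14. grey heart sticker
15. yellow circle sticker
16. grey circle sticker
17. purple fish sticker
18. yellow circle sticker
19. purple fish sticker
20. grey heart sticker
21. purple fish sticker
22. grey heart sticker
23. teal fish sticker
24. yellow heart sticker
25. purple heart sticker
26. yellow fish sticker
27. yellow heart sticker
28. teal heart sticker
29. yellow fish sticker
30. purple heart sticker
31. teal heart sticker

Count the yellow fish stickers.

2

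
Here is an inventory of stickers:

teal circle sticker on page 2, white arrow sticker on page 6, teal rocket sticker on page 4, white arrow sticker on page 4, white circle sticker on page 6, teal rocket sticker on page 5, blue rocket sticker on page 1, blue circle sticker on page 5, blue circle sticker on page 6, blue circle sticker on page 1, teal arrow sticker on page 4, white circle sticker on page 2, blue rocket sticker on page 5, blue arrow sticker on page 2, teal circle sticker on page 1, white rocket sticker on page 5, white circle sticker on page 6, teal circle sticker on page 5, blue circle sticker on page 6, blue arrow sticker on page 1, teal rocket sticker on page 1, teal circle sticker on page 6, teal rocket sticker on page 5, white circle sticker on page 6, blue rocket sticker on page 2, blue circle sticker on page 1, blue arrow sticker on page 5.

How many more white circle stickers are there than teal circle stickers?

0

white circle stickers: 4.
teal circle stickers: 4.
4 − 4 = 0.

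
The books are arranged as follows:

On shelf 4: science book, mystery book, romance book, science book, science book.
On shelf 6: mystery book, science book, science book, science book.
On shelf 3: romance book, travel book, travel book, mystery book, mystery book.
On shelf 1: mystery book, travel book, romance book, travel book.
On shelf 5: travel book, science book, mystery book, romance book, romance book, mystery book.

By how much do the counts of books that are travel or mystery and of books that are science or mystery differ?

2

books that are travel or mystery: 12. books that are science or mystery: 14.
|12 − 14| = 14 − 12 = 2.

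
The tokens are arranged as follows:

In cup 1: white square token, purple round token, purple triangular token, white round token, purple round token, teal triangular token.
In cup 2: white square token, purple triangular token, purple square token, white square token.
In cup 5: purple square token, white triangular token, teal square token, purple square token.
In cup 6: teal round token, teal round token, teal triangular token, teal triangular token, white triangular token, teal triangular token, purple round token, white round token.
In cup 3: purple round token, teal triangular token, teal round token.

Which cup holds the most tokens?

Counts by cup: cup 6→8, cup 1→6, cup 5→4, cup 2→4, cup 3→3.
The maximum is 8, held uniquely by cup 6.

cup 6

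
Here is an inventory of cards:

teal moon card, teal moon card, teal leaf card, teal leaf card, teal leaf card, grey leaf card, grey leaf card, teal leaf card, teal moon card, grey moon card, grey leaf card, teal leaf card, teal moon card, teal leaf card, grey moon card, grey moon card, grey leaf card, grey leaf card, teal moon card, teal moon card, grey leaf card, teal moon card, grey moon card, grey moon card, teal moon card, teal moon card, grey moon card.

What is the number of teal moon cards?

9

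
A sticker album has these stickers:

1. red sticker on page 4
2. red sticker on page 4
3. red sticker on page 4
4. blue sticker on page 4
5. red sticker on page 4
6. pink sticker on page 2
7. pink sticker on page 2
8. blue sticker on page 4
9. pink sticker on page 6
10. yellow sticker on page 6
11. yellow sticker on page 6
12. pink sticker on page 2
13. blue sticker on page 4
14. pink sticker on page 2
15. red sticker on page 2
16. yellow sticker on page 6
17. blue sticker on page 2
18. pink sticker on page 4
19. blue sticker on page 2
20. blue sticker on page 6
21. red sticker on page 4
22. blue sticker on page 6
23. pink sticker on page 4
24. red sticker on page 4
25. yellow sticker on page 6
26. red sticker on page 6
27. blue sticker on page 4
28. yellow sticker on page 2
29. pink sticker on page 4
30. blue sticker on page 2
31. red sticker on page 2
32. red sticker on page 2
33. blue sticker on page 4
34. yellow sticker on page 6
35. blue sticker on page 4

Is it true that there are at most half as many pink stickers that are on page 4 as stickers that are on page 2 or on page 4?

True

There are 3 pink stickers on page 4.
There are 26 stickers on page 2 or on page 4.
The claim requires 2 × 3 = 6 ≤ 26, which holds.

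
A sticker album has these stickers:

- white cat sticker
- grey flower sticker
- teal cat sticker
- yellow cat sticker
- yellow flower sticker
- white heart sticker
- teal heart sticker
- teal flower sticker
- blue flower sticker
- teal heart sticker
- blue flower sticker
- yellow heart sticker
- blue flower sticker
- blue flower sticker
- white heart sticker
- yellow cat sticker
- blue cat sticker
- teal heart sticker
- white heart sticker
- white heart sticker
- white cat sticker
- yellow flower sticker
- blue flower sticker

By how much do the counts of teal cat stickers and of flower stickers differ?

8

teal cat stickers: 1. flower stickers: 9.
|1 − 9| = 9 − 1 = 8.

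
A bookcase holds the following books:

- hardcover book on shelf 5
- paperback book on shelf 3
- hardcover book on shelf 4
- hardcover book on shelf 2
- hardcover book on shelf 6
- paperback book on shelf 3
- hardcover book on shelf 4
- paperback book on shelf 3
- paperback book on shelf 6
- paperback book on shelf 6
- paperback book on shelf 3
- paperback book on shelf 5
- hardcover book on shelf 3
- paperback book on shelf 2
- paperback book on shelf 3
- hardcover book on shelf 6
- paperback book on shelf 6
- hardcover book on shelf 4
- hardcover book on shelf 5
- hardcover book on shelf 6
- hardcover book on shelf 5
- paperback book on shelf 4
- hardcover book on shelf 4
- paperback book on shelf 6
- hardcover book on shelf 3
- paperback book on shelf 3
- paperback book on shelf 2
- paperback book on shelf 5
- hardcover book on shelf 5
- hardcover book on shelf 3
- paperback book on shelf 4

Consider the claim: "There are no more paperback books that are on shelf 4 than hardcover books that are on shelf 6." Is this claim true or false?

|paperback books on shelf 4| = 2.
|hardcover books on shelf 6| = 3.
The claim requires 2 ≤ 3, which holds.

True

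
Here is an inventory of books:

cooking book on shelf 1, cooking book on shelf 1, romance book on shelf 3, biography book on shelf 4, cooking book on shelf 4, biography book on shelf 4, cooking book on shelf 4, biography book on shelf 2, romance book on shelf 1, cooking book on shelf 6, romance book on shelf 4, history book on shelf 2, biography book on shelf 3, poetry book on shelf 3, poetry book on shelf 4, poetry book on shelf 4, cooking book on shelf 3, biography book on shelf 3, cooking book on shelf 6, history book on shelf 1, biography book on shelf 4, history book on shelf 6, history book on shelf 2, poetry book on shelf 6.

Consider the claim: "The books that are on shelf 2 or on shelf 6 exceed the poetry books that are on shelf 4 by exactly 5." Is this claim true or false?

True

|books on shelf 2 or on shelf 6| = 7.
|poetry books on shelf 4| = 2.
The claim requires 7 − 2 (= 5) to equal 5, which holds.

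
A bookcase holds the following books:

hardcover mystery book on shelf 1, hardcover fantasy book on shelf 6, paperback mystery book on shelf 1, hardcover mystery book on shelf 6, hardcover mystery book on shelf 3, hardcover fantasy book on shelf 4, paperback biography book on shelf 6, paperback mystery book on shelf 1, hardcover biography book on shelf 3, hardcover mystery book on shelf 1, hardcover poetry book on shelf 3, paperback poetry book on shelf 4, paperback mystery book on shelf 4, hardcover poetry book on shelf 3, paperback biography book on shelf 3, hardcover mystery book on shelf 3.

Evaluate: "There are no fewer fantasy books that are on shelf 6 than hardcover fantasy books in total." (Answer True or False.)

There is 1 fantasy book on shelf 6.
There are 2 hardcover fantasy books.
The claim requires 1 ≥ 2, which does not hold.

False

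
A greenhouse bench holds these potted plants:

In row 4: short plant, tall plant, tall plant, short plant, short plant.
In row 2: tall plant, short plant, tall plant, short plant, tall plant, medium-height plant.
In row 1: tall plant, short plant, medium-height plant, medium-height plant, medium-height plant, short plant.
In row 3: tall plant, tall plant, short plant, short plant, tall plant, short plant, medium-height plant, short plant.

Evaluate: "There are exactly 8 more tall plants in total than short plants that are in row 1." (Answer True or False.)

There are 9 tall plants.
There are 2 short plants in row 1.
The claim requires 9 − 2 (= 7) to equal 8, which does not hold.

False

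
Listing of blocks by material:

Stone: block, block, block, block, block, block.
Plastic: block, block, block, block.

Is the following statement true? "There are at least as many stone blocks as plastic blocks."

True

stone blocks: 6.
plastic blocks: 4.
The claim requires 6 ≥ 4, which holds.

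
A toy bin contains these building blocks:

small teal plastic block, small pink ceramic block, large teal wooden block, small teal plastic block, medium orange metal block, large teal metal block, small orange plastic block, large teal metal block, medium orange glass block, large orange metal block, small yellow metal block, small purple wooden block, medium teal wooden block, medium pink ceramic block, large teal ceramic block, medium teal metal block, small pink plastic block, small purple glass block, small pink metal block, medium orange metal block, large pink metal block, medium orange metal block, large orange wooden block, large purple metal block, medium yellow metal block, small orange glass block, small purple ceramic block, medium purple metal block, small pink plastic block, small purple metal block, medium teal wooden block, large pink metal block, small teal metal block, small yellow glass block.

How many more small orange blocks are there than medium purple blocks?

small orange blocks: 2.
medium purple blocks: 1.
2 − 1 = 1.

1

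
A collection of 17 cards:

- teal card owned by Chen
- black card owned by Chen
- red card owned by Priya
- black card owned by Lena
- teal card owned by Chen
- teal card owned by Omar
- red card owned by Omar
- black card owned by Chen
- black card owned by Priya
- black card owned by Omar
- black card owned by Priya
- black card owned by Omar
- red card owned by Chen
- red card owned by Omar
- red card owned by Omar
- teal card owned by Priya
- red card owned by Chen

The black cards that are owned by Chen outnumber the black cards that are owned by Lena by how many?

black cards owned by Chen: 2.
black cards owned by Lena: 1.
2 − 1 = 1.

1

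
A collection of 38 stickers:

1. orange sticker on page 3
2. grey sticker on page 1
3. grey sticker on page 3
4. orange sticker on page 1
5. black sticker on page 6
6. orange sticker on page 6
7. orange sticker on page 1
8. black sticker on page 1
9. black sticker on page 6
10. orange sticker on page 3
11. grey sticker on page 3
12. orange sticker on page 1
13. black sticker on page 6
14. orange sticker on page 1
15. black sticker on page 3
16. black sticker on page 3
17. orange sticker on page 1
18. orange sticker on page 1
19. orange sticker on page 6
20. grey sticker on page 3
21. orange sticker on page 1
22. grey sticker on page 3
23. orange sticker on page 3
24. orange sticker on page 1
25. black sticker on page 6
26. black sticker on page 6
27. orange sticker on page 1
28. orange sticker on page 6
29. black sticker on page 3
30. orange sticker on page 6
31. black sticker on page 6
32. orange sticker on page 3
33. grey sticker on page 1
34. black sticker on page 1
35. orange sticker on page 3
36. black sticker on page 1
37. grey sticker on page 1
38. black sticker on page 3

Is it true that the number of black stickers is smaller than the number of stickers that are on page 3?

False

black stickers: 13.
stickers on page 3: 13.
The claim requires 13 < 13, which does not hold.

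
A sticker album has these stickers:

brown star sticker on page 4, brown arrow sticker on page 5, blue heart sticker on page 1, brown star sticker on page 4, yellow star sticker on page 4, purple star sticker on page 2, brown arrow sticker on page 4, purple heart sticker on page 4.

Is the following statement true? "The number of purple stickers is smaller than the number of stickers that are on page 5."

|purple stickers| = 2.
|stickers on page 5| = 1.
The claim requires 2 < 1, which does not hold.

False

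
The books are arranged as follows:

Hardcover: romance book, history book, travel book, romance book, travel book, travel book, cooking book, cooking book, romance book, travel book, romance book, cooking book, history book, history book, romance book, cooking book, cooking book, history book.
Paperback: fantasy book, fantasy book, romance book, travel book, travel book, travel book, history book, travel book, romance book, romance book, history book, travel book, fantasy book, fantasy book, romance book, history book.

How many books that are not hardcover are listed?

16

Total books: 34; with the excluded value: 18; remaining 34 − 18 = 16.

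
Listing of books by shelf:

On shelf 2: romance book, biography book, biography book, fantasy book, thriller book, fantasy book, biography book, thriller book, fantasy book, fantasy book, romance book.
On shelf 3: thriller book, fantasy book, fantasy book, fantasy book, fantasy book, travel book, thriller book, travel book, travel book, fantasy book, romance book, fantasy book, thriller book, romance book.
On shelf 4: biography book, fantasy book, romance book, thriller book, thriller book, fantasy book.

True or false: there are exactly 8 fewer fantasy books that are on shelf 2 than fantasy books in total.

True

|fantasy books on shelf 2| = 4.
|fantasy books| = 12.
The claim requires 12 − 4 (= 8) to equal 8, which holds.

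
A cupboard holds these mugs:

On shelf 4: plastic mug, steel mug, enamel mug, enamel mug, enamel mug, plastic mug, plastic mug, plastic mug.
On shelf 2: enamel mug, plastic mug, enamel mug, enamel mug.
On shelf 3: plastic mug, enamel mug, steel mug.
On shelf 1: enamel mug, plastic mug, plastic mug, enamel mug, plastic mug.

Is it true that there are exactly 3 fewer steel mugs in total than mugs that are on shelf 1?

There are 2 steel mugs.
There are 5 mugs on shelf 1.
The claim requires 5 − 2 (= 3) to equal 3, which holds.

True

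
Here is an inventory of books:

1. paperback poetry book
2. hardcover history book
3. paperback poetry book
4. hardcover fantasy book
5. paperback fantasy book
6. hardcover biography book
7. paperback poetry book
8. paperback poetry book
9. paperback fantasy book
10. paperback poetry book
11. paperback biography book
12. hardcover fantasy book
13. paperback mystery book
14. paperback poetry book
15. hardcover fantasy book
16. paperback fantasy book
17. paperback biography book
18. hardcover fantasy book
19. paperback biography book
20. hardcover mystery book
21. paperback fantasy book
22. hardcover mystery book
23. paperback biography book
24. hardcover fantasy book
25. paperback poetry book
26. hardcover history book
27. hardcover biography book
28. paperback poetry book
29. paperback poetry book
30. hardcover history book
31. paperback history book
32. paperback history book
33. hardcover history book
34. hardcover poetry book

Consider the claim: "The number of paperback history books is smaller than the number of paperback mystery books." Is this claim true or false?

False

|paperback history books| = 2.
|paperback mystery books| = 1.
The claim requires 2 < 1, which does not hold.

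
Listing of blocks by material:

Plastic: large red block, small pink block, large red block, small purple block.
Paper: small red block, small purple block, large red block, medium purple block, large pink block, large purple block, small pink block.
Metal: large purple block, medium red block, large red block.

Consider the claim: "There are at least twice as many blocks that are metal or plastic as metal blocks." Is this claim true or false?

There are 7 blocks that are metal or plastic.
There are 3 metal blocks.
The claim requires 7 ≥ 2 × 3 = 6, which holds.

True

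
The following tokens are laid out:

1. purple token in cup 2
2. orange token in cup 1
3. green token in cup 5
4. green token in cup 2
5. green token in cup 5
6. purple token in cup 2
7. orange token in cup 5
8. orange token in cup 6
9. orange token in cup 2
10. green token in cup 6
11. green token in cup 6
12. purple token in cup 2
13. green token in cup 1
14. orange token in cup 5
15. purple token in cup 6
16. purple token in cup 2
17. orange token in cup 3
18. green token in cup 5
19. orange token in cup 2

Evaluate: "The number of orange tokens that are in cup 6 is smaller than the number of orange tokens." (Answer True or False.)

orange tokens in cup 6: 1.
orange tokens: 7.
The claim requires 1 < 7, which holds.

True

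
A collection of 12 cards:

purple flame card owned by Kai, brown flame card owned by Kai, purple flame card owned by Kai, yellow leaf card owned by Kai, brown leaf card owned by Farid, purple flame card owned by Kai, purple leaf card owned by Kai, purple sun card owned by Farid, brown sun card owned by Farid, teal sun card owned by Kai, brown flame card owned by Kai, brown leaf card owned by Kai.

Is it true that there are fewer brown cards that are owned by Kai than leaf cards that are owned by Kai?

|brown cards owned by Kai| = 3.
|leaf cards owned by Kai| = 3.
The claim requires 3 < 3, which does not hold.

False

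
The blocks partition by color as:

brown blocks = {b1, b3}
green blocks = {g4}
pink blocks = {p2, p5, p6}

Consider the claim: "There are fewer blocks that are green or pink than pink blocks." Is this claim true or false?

False

There are 4 blocks that are green or pink.
There are 3 pink blocks.
The claim requires 4 < 3, which does not hold.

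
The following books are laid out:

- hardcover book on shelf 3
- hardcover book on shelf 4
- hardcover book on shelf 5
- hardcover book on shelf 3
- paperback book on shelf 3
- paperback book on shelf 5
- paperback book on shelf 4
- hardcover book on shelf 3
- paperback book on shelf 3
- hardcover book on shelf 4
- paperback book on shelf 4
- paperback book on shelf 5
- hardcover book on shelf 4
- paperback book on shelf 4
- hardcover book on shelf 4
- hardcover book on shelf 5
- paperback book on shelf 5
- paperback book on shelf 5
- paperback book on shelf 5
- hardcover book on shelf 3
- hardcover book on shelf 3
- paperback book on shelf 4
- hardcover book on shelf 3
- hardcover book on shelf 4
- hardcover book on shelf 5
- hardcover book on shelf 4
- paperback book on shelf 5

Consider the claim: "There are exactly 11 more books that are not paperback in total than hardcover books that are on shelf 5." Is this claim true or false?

|books that are not paperback| = 15.
|hardcover books on shelf 5| = 3.
The claim requires 15 − 3 (= 12) to equal 11, which does not hold.

False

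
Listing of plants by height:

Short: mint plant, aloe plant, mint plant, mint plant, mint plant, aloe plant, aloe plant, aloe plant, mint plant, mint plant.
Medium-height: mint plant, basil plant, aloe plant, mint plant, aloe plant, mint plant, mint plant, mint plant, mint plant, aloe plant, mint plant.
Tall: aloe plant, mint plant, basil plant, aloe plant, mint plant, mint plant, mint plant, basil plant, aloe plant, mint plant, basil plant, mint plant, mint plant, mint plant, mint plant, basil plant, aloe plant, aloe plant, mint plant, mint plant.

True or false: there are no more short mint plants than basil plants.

False

|short mint plants| = 6.
|basil plants| = 5.
The claim requires 6 ≤ 5, which does not hold.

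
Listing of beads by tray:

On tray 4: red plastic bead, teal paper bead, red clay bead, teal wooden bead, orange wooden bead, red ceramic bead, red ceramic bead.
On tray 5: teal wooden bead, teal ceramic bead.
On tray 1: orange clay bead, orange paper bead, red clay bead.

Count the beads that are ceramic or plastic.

ceramic: 3; plastic: 1; together 3 + 1 = 4.

4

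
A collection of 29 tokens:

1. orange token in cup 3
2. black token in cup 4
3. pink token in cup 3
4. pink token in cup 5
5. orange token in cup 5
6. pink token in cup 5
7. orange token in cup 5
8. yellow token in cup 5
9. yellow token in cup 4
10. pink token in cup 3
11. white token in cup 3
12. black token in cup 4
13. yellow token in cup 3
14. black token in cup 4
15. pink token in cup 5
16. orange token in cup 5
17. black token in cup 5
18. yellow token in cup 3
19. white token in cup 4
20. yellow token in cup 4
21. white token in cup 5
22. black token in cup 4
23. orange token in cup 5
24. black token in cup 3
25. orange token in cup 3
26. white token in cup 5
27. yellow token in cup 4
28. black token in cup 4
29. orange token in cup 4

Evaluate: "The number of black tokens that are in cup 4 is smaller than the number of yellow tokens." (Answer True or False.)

There are 5 black tokens in cup 4.
There are 6 yellow tokens.
The claim requires 5 < 6, which holds.

True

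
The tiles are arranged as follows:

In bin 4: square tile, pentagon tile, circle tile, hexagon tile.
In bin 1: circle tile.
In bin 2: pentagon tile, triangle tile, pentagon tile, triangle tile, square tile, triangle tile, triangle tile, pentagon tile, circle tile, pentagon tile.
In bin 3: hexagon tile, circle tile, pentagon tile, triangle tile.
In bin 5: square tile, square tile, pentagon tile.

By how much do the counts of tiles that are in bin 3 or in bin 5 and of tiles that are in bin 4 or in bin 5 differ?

0

tiles in bin 3 or in bin 5: 7. tiles in bin 4 or in bin 5: 7.
|7 − 7| = 7 − 7 = 0.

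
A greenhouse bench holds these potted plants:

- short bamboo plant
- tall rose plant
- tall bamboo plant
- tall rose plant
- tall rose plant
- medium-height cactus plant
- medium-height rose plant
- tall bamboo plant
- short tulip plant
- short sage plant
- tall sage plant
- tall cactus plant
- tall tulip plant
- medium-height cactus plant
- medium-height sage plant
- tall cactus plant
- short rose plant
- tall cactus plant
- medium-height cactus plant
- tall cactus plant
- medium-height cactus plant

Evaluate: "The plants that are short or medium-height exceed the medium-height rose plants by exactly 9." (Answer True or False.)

There are 10 plants that are short or medium-height.
There is 1 medium-height rose plant.
The claim requires 10 − 1 (= 9) to equal 9, which holds.

True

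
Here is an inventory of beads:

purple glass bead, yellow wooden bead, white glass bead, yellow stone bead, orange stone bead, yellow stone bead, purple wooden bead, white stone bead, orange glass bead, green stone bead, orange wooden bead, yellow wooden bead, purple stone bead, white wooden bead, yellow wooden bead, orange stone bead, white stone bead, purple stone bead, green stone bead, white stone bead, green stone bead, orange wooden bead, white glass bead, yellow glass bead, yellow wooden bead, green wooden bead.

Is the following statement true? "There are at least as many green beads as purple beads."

|green beads| = 4.
|purple beads| = 4.
The claim requires 4 ≥ 4, which holds.

True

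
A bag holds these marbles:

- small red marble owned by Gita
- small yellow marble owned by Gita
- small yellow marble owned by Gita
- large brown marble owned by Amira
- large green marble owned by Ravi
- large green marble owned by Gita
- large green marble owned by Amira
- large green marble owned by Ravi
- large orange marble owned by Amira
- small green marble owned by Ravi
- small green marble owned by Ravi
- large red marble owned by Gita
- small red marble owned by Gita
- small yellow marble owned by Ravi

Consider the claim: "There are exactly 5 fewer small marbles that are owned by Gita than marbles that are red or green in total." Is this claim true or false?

True

Count of small marbles owned by Gita: 4.
There are 9 marbles that are red or green.
The claim requires 9 − 4 (= 5) to equal 5, which holds.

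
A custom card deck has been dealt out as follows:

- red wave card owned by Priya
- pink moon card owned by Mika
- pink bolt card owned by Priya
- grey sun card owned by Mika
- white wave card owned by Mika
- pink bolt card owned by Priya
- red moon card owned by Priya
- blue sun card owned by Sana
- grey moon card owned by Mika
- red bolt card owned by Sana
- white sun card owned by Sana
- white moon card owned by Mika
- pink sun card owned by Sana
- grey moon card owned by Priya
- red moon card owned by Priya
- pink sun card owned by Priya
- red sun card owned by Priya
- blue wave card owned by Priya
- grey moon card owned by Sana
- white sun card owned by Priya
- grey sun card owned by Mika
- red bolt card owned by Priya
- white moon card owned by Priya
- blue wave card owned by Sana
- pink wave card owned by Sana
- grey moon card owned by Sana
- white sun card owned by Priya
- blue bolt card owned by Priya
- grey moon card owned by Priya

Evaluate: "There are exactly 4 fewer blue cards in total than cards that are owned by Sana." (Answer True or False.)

There are 4 blue cards.
Count of cards owned by Sana: 8.
The claim requires 8 − 4 (= 4) to equal 4, which holds.

True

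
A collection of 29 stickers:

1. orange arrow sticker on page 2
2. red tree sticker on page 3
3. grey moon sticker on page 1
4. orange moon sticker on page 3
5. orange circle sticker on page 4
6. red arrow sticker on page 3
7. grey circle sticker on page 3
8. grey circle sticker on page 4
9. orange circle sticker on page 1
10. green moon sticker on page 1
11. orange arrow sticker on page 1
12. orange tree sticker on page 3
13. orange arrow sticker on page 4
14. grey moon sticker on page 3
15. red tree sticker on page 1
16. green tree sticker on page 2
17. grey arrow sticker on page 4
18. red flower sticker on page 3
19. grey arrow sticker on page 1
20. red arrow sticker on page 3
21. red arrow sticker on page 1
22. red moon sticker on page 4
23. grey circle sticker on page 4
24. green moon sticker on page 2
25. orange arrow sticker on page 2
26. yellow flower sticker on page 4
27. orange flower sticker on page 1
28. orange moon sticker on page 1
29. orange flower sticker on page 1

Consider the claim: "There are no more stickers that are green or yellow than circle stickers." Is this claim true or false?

There are 4 stickers that are green or yellow.
There are 5 circle stickers.
The claim requires 4 ≤ 5, which holds.

True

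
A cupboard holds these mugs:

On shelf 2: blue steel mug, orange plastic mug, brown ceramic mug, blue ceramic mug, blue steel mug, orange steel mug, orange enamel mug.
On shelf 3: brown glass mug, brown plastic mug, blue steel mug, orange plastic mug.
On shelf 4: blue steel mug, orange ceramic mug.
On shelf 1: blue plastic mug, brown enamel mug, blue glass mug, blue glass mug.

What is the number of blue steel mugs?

4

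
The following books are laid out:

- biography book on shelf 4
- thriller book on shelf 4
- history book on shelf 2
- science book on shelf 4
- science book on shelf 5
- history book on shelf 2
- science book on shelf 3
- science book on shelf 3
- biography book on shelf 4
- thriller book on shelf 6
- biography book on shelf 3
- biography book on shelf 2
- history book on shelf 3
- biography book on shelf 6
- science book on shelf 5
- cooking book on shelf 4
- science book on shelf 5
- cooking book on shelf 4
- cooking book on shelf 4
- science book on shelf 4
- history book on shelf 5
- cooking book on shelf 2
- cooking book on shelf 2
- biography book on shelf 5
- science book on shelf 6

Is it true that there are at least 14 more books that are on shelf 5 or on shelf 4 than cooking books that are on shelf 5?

|books on shelf 5 or on shelf 4| = 13.
|cooking books on shelf 5| = 0.
The claim requires 13 − 0 = 13 ≥ 14, which does not hold.

False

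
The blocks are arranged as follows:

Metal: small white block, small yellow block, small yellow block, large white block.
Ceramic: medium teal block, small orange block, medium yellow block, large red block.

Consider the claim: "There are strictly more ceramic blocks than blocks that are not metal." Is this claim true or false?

ceramic blocks: 4.
blocks that are not metal: 4.
The claim requires 4 > 4, which does not hold.

False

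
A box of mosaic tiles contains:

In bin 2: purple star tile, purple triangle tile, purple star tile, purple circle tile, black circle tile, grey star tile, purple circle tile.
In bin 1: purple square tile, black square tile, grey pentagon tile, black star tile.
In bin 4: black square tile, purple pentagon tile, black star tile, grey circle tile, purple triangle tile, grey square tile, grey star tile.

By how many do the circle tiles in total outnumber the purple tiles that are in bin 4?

2

circle tiles: 4.
purple tiles in bin 4: 2.
4 − 2 = 2.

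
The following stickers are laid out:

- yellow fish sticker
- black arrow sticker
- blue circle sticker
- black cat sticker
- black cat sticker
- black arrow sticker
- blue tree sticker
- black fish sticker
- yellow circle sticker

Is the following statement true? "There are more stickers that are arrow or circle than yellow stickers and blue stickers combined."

stickers that are arrow or circle: 4.
yellow stickers: 2; blue stickers: 2; combined: 2 + 2 = 4.
The claim requires 4 > 4, which does not hold.

False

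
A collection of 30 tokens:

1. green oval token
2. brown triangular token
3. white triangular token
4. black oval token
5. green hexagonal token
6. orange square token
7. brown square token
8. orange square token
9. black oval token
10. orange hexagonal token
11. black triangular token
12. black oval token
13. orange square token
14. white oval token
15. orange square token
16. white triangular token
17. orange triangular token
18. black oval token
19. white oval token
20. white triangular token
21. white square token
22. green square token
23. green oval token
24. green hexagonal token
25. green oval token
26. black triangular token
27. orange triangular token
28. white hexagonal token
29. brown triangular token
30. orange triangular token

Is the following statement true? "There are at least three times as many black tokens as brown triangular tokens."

True

black tokens: 6.
brown triangular tokens: 2.
The claim requires 6 ≥ 3 × 2 = 6, which holds.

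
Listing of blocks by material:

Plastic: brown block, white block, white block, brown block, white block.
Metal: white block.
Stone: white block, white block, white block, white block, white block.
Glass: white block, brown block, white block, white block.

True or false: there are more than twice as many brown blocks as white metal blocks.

There are 3 brown blocks.
There is 1 white metal block.
The claim requires 3 > 2 × 1 = 2, which holds.

True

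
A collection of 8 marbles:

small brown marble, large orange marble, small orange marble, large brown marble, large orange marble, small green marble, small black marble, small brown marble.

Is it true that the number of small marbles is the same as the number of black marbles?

False

small marbles: 5.
black marbles: 1.
The claim requires 5 = 1, which does not hold.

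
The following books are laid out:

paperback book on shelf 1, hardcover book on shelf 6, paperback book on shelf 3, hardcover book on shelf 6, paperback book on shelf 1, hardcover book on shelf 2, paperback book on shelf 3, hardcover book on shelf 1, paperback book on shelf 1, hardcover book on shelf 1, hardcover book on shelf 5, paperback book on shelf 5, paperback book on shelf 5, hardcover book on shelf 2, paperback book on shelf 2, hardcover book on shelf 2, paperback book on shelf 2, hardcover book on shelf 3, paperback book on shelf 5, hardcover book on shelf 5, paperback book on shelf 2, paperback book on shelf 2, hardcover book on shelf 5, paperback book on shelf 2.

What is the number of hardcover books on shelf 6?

2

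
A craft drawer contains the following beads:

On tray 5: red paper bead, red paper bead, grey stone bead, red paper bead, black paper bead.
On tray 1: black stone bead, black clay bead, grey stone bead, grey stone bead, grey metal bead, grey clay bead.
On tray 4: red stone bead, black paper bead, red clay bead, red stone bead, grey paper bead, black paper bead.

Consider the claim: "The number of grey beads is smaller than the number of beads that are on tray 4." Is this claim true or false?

There are 6 grey beads.
There are 6 beads on tray 4.
The claim requires 6 < 6, which does not hold.

False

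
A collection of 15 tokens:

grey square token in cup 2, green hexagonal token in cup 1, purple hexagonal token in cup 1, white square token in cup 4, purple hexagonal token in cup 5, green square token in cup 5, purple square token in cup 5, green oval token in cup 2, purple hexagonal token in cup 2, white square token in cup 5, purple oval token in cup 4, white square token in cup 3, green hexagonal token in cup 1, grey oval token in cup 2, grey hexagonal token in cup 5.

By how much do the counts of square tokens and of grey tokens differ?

square tokens: 6. grey tokens: 3.
|6 − 3| = 6 − 3 = 3.

3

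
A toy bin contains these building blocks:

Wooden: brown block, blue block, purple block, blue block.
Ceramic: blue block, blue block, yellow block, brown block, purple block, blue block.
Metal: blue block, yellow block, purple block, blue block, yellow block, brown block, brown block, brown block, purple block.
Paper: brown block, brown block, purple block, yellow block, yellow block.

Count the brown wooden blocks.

1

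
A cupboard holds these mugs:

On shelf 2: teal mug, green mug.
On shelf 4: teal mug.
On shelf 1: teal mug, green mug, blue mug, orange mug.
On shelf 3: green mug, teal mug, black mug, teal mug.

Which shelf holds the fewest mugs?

shelf 4

Counts by shelf: shelf 3→4, shelf 1→4, shelf 2→2, shelf 4→1.
The minimum is 1, held uniquely by shelf 4.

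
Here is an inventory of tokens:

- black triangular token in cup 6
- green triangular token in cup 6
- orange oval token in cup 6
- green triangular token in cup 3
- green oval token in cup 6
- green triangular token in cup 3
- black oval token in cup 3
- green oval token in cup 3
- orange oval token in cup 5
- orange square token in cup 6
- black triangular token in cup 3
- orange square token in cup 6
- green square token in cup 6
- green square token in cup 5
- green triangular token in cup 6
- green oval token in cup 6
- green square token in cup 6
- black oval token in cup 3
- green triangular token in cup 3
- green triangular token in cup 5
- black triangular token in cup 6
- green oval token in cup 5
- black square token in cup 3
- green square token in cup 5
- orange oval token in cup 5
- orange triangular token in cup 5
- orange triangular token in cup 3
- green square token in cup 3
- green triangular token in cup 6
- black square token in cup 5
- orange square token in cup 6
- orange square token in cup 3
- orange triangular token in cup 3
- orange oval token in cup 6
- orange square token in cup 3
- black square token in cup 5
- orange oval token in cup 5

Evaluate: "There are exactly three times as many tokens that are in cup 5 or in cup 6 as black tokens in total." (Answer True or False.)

There are 24 tokens in cup 5 or in cup 6.
There are 8 black tokens.
The claim requires 24 = 3 × 8 = 24, which holds.

True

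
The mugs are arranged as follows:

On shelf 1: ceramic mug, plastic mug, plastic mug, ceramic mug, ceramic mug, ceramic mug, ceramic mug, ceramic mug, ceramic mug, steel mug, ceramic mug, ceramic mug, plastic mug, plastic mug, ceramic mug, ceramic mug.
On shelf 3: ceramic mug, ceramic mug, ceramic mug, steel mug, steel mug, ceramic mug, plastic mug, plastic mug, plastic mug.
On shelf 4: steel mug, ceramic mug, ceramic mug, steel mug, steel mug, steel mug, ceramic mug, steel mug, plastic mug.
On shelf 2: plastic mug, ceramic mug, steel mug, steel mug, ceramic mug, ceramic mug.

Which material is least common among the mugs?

Counts by material: ceramic 21, steel 10, plastic 9.
The minimum is 9, held uniquely by plastic.

plastic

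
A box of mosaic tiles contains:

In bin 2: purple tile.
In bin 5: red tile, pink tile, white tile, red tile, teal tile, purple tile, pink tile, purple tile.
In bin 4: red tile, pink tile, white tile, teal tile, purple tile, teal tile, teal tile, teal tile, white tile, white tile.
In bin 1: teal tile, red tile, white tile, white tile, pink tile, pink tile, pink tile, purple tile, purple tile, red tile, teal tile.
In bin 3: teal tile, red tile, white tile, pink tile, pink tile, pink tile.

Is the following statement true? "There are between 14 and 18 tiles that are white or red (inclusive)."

There are 13 tiles that are white or red.
The claim requires 14 ≤ 13 ≤ 18, which does not hold.

False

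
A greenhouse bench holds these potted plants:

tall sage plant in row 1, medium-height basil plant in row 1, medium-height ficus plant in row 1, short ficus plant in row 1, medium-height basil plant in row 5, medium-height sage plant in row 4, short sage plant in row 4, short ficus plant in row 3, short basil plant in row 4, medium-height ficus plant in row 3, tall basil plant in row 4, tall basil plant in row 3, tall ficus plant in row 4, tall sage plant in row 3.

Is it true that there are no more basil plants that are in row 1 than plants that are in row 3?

True

basil plants in row 1: 1.
plants in row 3: 4.
The claim requires 1 ≤ 4, which holds.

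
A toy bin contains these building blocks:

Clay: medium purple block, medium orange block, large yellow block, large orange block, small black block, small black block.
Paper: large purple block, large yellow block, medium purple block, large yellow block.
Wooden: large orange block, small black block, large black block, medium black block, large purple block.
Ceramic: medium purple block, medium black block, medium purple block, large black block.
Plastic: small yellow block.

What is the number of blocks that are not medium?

Total blocks: 20; with the excluded value: 7; remaining 20 − 7 = 13.

13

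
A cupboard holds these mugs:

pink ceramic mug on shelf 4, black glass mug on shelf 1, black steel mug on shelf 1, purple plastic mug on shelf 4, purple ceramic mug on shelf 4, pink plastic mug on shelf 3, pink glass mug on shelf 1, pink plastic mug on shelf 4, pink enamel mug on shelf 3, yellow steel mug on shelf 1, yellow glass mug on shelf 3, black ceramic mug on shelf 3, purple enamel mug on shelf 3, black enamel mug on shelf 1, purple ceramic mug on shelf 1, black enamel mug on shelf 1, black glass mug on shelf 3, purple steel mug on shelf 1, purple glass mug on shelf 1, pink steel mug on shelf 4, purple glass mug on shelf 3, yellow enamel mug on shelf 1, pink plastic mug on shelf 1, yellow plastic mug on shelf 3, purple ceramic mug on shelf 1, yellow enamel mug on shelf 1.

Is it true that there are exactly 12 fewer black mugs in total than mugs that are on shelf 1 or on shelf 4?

True

black mugs: 6.
mugs on shelf 1 or on shelf 4: 18.
The claim requires 18 − 6 (= 12) to equal 12, which holds.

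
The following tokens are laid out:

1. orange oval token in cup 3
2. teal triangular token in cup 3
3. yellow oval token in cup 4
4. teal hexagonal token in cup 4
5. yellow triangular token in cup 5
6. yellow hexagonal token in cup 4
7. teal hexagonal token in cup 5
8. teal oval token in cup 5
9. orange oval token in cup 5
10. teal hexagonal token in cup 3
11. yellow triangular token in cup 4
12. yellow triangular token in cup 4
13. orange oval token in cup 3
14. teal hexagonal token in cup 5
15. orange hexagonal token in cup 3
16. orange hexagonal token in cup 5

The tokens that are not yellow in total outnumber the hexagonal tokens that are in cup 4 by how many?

tokens that are not yellow: 11.
hexagonal tokens in cup 4: 2.
11 − 2 = 9.

9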